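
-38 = -38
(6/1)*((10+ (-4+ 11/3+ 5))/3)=88/3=29.33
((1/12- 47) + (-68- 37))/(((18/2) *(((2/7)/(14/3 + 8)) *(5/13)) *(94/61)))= -192269987/152280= -1262.61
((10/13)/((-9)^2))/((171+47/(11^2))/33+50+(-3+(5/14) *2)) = 46585/259534314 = 0.00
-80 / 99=-0.81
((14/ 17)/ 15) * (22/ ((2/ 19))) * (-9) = -8778/ 85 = -103.27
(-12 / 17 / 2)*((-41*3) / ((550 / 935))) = 73.80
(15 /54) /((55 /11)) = 1 /18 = 0.06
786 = 786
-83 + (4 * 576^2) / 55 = 1322539 / 55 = 24046.16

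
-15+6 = -9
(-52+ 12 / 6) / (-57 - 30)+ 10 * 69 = 60080 / 87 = 690.57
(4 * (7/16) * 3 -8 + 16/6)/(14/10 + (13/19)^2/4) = -1805/32859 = -0.05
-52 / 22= -2.36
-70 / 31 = -2.26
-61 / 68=-0.90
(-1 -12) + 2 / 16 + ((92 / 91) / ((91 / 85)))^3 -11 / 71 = -3931176050131441 / 322549735159288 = -12.19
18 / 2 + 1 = 10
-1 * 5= -5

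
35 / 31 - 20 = -585 / 31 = -18.87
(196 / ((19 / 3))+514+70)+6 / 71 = 829678 / 1349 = 615.03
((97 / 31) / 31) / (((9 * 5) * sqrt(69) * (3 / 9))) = 97 * sqrt(69) / 994635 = 0.00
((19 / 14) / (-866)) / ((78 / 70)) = -95 / 67548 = -0.00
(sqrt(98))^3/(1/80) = 54880 * sqrt(2) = 77612.04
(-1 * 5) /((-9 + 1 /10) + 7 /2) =25 /27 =0.93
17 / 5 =3.40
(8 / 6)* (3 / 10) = 2 / 5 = 0.40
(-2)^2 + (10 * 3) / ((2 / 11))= 169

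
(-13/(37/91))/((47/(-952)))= 1126216/1739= 647.62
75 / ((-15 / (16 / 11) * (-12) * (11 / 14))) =280 / 363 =0.77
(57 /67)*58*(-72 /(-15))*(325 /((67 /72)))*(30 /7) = 11139897600 /31423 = 354514.13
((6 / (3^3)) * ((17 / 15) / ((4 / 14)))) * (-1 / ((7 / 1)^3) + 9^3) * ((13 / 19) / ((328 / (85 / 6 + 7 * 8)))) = 11632264943 / 123674040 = 94.06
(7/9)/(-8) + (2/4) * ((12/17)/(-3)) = -263/1224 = -0.21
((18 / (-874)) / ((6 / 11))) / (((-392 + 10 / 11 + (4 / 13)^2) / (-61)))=-3742167 / 635277388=-0.01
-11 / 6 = -1.83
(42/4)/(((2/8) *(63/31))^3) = 80.06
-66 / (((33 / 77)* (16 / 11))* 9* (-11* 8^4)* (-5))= -77 / 1474560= -0.00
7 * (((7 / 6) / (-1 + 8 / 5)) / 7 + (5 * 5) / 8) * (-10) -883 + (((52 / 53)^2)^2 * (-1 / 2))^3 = -19830442099043425905642715 / 17685320553242141567076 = -1121.29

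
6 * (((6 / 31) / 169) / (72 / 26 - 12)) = -3 / 4030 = -0.00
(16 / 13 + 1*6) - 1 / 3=269 / 39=6.90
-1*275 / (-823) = 0.33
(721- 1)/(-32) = -45/2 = -22.50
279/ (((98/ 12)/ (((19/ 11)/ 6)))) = 5301/ 539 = 9.83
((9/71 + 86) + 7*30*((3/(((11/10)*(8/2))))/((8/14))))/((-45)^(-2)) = 2129965875/3124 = 681807.26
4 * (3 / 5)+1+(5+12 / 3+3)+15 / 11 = 16.76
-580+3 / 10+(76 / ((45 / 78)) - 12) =-13799 / 30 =-459.97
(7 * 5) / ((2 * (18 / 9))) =35 / 4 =8.75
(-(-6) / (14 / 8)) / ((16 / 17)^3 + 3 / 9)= 2.94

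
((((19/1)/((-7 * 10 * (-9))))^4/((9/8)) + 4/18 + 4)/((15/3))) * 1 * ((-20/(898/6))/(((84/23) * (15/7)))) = -17210112889883/1193582163768750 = -0.01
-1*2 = -2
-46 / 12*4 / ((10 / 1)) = -23 / 15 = -1.53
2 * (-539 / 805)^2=11858 / 13225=0.90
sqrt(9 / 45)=sqrt(5) / 5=0.45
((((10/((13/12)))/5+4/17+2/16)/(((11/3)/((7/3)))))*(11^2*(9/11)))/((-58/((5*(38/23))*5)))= -116737425/1179256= -98.99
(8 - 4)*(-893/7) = -3572/7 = -510.29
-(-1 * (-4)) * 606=-2424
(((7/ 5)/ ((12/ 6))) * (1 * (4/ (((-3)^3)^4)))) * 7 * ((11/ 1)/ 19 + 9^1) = 17836/ 50486895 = 0.00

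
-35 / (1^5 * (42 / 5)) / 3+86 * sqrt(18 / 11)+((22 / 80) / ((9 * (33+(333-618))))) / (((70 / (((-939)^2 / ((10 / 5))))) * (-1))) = -882341 / 1411200+258 * sqrt(22) / 11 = 109.39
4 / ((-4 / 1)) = -1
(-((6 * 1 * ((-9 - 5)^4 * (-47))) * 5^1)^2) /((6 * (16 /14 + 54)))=-1711509462969600 /193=-8867924678598.96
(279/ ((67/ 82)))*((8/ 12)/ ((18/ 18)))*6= 91512/ 67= 1365.85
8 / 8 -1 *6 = -5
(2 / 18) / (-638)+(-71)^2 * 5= 144727109 / 5742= 25205.00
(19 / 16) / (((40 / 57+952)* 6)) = 361 / 1737728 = 0.00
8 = 8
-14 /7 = -2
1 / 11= 0.09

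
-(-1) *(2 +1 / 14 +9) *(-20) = -1550 / 7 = -221.43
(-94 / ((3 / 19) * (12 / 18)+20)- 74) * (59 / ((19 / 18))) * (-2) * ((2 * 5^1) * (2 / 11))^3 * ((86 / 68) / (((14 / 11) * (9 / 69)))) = 21044171448000 / 52253971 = 402728.65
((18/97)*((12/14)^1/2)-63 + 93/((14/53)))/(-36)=-130889/16296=-8.03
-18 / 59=-0.31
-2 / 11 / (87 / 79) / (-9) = 0.02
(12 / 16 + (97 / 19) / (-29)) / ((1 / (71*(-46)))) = -2065745 / 1102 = -1874.54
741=741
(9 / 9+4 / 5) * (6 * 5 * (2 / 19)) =108 / 19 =5.68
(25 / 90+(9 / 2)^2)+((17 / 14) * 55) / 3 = 10783 / 252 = 42.79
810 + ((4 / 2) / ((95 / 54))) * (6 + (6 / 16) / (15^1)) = 776007 / 950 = 816.85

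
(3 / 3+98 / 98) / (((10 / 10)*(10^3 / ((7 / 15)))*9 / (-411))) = -959 / 22500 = -0.04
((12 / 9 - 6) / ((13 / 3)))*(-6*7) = 588 / 13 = 45.23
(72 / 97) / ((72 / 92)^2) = 1058 / 873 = 1.21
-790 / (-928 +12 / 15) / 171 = 1975 / 396378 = 0.00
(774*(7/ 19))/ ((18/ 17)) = 5117/ 19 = 269.32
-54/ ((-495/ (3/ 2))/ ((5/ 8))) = 9/ 88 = 0.10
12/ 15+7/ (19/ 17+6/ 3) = 807/ 265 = 3.05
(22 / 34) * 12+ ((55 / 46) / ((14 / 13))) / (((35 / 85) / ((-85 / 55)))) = 275711 / 76636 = 3.60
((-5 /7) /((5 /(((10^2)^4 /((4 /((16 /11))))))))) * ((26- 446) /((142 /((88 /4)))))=24000000000 /71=338028169.01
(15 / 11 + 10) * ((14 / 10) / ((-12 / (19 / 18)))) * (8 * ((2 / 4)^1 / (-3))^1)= 3325 / 1782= 1.87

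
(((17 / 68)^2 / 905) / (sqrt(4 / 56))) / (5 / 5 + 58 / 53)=53 * sqrt(14) / 1607280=0.00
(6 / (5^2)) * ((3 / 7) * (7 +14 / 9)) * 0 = 0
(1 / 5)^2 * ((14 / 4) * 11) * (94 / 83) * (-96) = -347424 / 2075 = -167.43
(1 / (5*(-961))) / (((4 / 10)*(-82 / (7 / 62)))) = 7 / 9771448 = 0.00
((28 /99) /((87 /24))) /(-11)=-0.01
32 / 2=16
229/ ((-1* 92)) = -229/ 92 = -2.49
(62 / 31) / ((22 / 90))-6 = 24 / 11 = 2.18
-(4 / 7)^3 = -64 / 343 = -0.19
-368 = -368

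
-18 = -18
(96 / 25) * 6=576 / 25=23.04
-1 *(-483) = 483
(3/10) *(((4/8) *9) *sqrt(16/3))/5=9 *sqrt(3)/25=0.62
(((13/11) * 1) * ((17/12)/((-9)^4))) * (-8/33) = -442/7144929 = -0.00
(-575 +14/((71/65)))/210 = -2661/994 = -2.68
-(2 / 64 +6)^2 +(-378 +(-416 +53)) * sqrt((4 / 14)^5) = -37249 / 1024 - 2964 * sqrt(14) / 343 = -68.71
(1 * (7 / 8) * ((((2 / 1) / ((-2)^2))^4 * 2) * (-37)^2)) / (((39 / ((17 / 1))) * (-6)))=-162911 / 14976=-10.88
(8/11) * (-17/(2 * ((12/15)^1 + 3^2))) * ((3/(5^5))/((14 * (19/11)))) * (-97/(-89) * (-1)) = 9894/362508125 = 0.00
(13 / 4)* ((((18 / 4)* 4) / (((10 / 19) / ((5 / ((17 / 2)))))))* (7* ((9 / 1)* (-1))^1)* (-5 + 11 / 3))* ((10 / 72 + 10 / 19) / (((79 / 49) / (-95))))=-578220825 / 2686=-215272.09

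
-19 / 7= -2.71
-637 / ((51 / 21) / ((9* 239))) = -9591309 / 17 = -564194.65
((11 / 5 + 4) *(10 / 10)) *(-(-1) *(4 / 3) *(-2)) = -248 / 15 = -16.53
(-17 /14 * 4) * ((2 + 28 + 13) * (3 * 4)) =-17544 /7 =-2506.29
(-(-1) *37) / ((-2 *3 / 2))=-37 / 3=-12.33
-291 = -291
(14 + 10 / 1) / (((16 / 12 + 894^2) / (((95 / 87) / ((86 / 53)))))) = 15105 / 747486716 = 0.00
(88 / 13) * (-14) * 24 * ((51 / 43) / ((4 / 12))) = -4523904 / 559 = -8092.85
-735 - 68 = -803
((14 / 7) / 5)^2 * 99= 396 / 25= 15.84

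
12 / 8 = 3 / 2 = 1.50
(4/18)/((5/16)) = 32/45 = 0.71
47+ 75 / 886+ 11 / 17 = 718935 / 15062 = 47.73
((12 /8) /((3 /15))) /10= 3 /4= 0.75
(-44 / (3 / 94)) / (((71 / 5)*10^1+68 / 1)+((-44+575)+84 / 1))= -376 / 225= -1.67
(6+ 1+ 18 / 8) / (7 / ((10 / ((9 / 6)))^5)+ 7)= 1.32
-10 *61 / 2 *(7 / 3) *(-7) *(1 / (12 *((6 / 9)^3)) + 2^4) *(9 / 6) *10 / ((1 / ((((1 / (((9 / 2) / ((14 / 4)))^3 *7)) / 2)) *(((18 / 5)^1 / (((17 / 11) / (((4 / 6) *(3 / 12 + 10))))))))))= 172070438155 / 264384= 650835.29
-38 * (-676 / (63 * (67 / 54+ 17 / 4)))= 308256 / 4151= 74.26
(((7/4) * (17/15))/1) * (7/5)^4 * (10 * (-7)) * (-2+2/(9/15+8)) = 76001254/80625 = 942.65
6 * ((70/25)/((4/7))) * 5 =147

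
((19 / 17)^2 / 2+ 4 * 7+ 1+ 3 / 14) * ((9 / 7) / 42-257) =-760073306 / 99127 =-7667.67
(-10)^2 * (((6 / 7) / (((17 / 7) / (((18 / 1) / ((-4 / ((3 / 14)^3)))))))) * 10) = -91125 / 5831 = -15.63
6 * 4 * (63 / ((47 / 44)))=1415.49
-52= -52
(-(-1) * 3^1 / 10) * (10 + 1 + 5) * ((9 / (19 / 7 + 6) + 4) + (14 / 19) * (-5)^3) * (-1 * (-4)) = -9688032 / 5795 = -1671.79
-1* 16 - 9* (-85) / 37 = 173 / 37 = 4.68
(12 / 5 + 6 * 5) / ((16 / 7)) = 567 / 40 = 14.18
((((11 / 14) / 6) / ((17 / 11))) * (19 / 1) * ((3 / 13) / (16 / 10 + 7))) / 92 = 11495 / 24479728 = 0.00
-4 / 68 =-1 / 17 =-0.06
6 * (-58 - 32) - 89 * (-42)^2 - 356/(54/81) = -158070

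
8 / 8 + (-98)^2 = 9605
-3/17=-0.18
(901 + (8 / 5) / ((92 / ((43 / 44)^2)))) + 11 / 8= 50227117 / 55660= 902.39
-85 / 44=-1.93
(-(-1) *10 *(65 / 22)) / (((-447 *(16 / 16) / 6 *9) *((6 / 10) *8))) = -1625 / 177012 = -0.01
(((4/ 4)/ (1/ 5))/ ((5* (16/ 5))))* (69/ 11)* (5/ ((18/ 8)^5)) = 36800/ 216513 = 0.17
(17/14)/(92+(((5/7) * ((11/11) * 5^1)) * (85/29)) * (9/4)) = 986/93829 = 0.01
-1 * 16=-16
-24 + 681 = 657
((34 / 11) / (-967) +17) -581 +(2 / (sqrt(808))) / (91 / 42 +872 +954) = -5999302 / 10637 +3*sqrt(202) / 1107869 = -564.00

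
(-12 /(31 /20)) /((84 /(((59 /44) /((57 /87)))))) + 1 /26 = -177077 /1179178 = -0.15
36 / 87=12 / 29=0.41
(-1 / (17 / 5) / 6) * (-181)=905 / 102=8.87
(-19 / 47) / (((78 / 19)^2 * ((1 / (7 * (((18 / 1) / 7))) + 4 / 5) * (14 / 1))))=-34295 / 17125108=-0.00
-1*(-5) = 5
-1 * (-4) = 4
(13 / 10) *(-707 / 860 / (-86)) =9191 / 739600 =0.01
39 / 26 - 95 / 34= -22 / 17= -1.29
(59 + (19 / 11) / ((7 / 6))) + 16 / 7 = 4833 / 77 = 62.77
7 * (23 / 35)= 23 / 5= 4.60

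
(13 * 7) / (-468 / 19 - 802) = -1729 / 15706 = -0.11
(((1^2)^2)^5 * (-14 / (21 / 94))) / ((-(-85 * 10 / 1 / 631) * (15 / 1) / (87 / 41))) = -1720106 / 261375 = -6.58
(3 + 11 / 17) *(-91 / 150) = -2821 / 1275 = -2.21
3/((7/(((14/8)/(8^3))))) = 3/2048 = 0.00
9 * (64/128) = 9/2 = 4.50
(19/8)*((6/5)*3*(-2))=-171/10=-17.10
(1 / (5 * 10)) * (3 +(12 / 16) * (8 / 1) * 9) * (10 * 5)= 57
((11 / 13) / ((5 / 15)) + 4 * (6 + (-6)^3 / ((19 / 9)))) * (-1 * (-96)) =-9075168 / 247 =-36741.57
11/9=1.22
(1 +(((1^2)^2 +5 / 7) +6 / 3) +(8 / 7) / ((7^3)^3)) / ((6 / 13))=17311697507 / 1694851494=10.21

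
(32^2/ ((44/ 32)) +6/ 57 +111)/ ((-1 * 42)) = -59623/ 2926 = -20.38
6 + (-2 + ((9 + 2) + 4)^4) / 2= 50635 / 2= 25317.50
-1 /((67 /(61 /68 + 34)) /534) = -633591 /2278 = -278.13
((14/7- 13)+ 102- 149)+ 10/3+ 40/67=-10868/201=-54.07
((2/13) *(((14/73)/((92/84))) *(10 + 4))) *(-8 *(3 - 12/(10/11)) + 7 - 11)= 3194016/109135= 29.27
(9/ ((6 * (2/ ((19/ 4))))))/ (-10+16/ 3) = -171/ 224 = -0.76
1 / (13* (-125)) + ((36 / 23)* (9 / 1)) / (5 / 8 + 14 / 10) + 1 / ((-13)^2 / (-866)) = 889951 / 485875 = 1.83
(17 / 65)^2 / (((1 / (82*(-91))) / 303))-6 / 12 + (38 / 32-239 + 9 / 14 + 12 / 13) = -5638124871 / 36400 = -154893.54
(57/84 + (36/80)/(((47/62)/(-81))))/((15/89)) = -27760969/98700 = -281.27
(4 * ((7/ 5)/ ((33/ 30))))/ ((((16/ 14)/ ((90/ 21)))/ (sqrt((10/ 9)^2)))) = 700/ 33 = 21.21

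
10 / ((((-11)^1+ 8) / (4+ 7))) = -110 / 3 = -36.67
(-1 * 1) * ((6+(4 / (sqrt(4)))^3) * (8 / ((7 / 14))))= -224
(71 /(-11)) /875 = -71 /9625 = -0.01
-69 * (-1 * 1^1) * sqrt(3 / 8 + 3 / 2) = 69 * sqrt(30) / 4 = 94.48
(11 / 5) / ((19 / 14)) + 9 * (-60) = -51146 / 95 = -538.38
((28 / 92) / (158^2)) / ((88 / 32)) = 7 / 1578973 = 0.00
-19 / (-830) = 19 / 830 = 0.02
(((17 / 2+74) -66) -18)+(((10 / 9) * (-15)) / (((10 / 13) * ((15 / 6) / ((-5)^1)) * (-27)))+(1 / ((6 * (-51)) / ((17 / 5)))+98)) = 38428 / 405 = 94.88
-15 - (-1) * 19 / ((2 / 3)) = 27 / 2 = 13.50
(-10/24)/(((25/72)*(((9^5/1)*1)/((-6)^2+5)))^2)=-26896/16142520375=-0.00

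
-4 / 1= -4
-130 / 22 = -65 / 11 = -5.91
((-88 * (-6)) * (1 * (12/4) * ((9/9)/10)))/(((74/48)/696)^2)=220986703872/6845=32284397.94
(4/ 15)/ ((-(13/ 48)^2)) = -3072/ 845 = -3.64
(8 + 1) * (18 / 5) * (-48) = -7776 / 5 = -1555.20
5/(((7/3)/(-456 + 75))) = -5715/7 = -816.43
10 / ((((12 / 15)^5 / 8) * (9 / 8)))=15625 / 72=217.01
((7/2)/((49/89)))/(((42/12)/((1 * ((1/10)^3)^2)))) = 0.00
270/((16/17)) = 286.88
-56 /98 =-4 /7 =-0.57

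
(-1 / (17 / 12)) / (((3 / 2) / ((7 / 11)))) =-56 / 187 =-0.30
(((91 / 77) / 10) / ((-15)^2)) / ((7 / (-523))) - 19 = -3298549 / 173250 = -19.04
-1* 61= -61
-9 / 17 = -0.53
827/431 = 1.92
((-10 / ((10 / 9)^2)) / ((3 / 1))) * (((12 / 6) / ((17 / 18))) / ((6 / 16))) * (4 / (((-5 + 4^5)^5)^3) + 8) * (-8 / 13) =75.06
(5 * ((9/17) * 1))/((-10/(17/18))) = -1/4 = -0.25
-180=-180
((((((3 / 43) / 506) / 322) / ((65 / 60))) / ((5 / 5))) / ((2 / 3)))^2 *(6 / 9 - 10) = -243 / 74065911206287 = -0.00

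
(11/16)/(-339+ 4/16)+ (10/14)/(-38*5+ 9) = -41037/6867140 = -0.01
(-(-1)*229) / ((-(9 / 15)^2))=-5725 / 9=-636.11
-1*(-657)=657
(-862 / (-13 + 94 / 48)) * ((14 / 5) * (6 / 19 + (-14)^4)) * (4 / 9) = 56374744832 / 15105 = 3732190.99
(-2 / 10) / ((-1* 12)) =1 / 60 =0.02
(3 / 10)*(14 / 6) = 7 / 10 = 0.70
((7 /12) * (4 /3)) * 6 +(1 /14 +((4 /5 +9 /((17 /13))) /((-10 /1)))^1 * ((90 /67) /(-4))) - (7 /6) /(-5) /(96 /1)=114777107 /22962240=5.00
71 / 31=2.29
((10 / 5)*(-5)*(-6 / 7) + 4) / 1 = 88 / 7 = 12.57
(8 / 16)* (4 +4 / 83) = 168 / 83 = 2.02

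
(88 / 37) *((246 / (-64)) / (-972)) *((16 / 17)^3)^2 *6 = 945815552 / 24113431431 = 0.04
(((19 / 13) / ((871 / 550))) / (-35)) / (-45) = 418 / 713349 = 0.00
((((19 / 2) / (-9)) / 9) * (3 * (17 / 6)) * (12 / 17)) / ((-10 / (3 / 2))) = 19 / 180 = 0.11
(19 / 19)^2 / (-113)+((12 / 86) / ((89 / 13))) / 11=-33283 / 4756961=-0.01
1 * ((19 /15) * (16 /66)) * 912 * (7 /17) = 323456 /2805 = 115.31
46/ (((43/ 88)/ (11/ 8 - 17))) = -63250/ 43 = -1470.93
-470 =-470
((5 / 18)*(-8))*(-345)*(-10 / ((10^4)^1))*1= -23 / 30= -0.77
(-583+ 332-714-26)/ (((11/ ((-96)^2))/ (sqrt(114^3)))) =-1041168384 * sqrt(114)/ 11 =-1010603300.86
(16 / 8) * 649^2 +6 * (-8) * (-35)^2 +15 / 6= 1567209 / 2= 783604.50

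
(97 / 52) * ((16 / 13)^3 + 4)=312437 / 28561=10.94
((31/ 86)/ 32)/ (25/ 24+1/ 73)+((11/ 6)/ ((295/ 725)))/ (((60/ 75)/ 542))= 343666233803/ 112581912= 3052.59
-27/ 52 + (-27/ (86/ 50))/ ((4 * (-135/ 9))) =-144/ 559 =-0.26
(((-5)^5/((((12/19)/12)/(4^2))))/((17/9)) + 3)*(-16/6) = 22799864/17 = 1341168.47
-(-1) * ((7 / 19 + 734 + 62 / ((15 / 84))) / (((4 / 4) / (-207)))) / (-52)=21269043 / 4940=4305.47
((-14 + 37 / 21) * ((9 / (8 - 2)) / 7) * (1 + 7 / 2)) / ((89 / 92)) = -53199 / 4361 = -12.20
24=24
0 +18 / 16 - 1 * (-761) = 6097 / 8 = 762.12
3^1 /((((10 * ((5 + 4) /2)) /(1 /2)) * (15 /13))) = 13 /450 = 0.03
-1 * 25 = -25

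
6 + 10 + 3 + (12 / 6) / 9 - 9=92 / 9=10.22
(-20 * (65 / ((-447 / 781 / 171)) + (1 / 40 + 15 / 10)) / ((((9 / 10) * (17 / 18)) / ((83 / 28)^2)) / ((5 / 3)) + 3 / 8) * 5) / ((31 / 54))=7811286.54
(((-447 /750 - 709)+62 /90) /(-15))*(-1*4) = -3190082 /16875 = -189.04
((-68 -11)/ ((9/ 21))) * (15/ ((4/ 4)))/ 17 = -2765/ 17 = -162.65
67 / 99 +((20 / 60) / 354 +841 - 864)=-86923 / 3894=-22.32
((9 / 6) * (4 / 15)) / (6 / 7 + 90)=7 / 1590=0.00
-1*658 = -658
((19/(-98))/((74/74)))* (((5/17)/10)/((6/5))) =-0.00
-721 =-721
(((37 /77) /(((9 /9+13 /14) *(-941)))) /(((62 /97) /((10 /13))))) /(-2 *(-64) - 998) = 3589 /9798743097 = 0.00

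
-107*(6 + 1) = -749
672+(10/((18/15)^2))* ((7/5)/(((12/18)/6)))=1519/2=759.50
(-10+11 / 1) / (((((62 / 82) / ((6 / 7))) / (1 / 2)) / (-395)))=-48585 / 217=-223.89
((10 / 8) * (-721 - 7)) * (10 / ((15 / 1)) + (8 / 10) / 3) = -2548 / 3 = -849.33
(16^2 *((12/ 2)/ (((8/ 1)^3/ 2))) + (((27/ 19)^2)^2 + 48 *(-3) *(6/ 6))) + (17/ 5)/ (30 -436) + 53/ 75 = -528668480227/ 3968274450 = -133.22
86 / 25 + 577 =14511 / 25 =580.44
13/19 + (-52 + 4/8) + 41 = -373/38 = -9.82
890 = 890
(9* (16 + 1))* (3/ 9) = 51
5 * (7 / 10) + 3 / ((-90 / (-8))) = 113 / 30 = 3.77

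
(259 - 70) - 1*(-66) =255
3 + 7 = 10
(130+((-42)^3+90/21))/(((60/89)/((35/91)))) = -11518291/273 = -42191.54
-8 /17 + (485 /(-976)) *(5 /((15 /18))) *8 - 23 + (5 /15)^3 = -1323961 /27999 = -47.29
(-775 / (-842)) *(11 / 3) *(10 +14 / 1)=34100 / 421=81.00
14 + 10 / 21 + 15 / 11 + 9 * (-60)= -524.16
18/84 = 0.21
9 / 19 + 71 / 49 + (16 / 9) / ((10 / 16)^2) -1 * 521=-107780381 / 209475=-514.53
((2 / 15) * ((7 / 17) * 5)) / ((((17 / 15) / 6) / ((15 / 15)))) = 1.45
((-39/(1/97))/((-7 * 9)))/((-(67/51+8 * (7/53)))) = -1136161/44849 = -25.33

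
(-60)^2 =3600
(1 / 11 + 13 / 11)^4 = 38416 / 14641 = 2.62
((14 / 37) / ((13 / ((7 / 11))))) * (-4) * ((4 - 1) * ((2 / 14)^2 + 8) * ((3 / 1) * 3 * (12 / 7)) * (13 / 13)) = -1018656 / 37037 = -27.50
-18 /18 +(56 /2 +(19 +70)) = 116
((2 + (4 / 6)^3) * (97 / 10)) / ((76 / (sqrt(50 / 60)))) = 3007 * sqrt(30) / 61560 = 0.27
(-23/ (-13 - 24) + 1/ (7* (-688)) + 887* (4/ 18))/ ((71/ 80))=1585545935/ 7116543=222.80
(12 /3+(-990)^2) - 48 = 980056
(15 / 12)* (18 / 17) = 1.32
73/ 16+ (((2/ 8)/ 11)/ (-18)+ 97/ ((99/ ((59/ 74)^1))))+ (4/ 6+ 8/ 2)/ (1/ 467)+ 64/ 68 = 2185.62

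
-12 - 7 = -19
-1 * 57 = -57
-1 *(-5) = 5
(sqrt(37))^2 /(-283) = -0.13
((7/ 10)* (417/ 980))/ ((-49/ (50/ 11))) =-417/ 15092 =-0.03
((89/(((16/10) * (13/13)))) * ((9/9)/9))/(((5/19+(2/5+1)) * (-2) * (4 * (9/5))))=-211375/819072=-0.26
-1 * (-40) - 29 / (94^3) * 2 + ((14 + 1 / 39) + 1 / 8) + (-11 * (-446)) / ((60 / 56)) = 750392245543 / 161963880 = 4633.08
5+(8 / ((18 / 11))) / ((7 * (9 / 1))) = 2879 / 567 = 5.08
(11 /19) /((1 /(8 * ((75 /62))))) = 3300 /589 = 5.60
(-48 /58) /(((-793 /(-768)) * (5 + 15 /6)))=-12288 /114985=-0.11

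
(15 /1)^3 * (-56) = -189000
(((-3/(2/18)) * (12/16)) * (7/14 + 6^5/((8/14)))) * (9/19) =-19841193/152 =-130534.16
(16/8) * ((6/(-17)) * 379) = -4548/17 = -267.53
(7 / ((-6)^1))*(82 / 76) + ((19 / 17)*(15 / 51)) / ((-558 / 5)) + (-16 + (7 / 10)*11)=-292968919 / 30639780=-9.56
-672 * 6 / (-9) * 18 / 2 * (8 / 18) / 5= 1792 / 5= 358.40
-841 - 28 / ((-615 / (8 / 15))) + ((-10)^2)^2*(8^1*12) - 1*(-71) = 8848896974 / 9225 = 959230.02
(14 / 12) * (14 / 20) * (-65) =-637 / 12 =-53.08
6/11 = 0.55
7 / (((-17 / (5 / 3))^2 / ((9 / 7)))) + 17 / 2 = 4963 / 578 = 8.59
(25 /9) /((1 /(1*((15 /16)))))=125 /48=2.60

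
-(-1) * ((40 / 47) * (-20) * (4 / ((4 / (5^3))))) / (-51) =41.72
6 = 6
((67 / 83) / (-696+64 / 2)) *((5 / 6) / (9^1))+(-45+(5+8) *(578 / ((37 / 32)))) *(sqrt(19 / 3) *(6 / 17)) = -335 / 2976048+477566 *sqrt(57) / 629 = 5732.18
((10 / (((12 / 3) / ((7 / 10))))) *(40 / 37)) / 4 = 35 / 74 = 0.47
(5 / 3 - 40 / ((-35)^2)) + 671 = 672.63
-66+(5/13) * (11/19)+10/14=-112494/1729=-65.06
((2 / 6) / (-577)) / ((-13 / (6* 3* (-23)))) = -138 / 7501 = -0.02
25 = 25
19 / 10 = 1.90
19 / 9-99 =-872 / 9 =-96.89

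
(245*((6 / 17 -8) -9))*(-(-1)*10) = -693350 / 17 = -40785.29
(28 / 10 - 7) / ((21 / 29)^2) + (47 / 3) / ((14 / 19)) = 2783 / 210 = 13.25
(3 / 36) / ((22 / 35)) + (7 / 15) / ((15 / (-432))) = -87829 / 6600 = -13.31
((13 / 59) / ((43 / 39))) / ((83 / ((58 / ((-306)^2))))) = 4901 / 3286171026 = 0.00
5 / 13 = 0.38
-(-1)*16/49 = 16/49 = 0.33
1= 1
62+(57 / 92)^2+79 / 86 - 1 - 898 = -304153789 / 363952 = -835.70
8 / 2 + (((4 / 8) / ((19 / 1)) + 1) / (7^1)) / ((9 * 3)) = 9589 / 2394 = 4.01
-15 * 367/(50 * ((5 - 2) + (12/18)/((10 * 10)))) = -16515/451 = -36.62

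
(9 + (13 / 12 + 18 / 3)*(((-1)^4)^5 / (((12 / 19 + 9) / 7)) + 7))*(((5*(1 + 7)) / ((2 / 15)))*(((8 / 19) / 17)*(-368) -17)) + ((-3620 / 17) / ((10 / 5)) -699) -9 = -1555839068 / 3111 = -500108.99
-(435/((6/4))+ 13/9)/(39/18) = -5246/39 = -134.51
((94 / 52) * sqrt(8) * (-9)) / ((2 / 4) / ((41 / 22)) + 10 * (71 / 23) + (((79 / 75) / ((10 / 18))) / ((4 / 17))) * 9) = -199444500 * sqrt(2) / 635383099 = -0.44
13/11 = 1.18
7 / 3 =2.33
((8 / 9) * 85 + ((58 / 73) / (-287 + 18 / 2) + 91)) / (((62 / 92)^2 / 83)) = 2671318037776 / 87761403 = 30438.42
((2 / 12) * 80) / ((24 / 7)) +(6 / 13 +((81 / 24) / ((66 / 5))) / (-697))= 62434783 / 14352624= 4.35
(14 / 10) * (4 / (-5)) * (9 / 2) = -126 / 25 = -5.04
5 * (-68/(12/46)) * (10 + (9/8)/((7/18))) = -16803.69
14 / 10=7 / 5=1.40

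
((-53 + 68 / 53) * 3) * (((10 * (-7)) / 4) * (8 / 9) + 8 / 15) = 1852916 / 795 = 2330.71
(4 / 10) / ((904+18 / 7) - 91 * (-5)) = 14 / 47655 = 0.00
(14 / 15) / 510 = 7 / 3825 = 0.00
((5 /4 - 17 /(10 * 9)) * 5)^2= 36481 /1296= 28.15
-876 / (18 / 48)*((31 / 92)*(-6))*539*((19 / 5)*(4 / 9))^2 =112725062912 / 15525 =7260873.62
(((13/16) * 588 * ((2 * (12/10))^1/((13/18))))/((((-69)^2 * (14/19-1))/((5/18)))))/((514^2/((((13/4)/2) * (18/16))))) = -108927/44723098880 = -0.00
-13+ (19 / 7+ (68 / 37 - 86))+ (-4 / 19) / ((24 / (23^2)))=-2925679 / 29526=-99.09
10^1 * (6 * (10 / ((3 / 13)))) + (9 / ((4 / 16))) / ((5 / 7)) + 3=13267 / 5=2653.40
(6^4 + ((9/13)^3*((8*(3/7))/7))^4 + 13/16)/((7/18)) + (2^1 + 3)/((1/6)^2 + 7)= 6346841184176842370043599985/1902887424271533761269208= 3335.37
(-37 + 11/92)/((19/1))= -3393/1748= -1.94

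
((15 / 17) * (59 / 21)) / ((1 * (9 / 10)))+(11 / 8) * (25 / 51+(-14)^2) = 272.93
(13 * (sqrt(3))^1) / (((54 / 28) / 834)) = 50596 * sqrt(3) / 9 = 9737.20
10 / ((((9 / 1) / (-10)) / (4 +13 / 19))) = -8900 / 171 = -52.05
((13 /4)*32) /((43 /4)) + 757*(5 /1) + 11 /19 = 3100722 /817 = 3795.25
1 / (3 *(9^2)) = 0.00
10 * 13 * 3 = 390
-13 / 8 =-1.62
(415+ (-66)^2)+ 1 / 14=66795 / 14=4771.07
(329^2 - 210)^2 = 11670696961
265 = 265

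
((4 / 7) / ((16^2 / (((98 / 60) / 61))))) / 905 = 7 / 105993600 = 0.00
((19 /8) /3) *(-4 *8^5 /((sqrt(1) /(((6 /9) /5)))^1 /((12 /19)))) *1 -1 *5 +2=-131117 /15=-8741.13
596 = 596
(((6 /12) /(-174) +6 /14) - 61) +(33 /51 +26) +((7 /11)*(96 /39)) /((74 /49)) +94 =13389864359 /219110892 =61.11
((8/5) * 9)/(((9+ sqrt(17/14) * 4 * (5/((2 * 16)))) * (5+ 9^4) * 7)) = 41472/1184358665 - 288 * sqrt(238)/1658102131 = 0.00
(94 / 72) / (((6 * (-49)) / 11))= -517 / 10584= -0.05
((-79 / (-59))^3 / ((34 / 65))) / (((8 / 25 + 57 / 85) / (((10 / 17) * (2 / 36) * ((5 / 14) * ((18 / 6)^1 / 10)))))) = 4005941875 / 246942780504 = 0.02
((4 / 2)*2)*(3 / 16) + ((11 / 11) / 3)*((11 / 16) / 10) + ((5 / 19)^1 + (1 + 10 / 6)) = 33769 / 9120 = 3.70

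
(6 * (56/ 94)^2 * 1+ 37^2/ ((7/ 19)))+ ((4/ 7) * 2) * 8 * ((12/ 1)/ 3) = 58056731/ 15463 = 3754.56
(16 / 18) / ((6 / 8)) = 32 / 27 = 1.19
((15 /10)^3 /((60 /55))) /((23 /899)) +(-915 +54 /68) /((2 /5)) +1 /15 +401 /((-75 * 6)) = -6096073151 /2815200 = -2165.41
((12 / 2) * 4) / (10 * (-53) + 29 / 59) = -1416 / 31241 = -0.05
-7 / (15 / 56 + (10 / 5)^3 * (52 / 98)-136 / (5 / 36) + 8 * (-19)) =13720 / 2208307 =0.01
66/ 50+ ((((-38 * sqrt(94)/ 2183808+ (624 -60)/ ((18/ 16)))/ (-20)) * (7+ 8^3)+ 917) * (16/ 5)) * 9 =-8706639/ 25+ 29583 * sqrt(94)/ 2274800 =-348265.43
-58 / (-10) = 29 / 5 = 5.80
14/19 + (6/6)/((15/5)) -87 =-4898/57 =-85.93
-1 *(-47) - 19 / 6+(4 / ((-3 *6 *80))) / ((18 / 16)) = 35503 / 810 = 43.83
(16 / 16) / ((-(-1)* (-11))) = -1 / 11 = -0.09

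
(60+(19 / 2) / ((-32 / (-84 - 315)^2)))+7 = -3020531 / 64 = -47195.80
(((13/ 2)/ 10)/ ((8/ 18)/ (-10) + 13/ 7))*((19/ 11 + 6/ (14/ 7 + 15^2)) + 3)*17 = 82633005/ 2851574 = 28.98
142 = 142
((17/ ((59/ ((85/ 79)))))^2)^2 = 4359848400625/ 471972192456241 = 0.01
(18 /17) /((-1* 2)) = -9 /17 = -0.53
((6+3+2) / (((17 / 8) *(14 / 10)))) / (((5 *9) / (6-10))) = -352 / 1071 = -0.33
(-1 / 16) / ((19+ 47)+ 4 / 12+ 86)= -3 / 7312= -0.00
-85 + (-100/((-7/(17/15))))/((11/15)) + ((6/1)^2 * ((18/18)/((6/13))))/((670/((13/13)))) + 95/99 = -61.85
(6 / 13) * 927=5562 / 13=427.85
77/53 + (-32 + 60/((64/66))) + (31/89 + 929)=36252075/37736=960.68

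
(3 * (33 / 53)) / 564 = 33 / 9964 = 0.00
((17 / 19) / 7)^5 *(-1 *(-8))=11358856 / 41615795893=0.00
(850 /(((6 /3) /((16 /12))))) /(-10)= -170 /3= -56.67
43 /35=1.23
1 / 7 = 0.14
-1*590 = -590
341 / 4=85.25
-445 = -445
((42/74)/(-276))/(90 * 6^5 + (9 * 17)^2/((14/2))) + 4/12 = 5585157203/16755471756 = 0.33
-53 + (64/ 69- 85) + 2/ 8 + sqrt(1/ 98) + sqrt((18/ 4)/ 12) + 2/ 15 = -62877/ 460 + sqrt(2)/ 14 + sqrt(6)/ 4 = -135.98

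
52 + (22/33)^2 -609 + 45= -511.56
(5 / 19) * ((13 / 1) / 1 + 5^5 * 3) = 46940 / 19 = 2470.53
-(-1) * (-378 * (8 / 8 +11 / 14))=-675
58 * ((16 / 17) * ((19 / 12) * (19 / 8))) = 10469 / 51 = 205.27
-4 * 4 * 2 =-32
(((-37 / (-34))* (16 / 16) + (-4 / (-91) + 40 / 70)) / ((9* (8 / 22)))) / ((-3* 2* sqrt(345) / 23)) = -2761* sqrt(345) / 477360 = -0.11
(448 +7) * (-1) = -455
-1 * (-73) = 73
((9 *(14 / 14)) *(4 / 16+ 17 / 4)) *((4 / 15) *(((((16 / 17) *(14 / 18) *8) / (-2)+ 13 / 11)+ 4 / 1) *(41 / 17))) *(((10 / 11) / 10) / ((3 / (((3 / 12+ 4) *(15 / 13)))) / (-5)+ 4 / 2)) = 777565 / 273581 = 2.84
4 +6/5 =26/5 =5.20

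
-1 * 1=-1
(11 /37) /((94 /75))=825 /3478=0.24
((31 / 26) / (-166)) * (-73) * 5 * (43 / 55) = 97309 / 47476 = 2.05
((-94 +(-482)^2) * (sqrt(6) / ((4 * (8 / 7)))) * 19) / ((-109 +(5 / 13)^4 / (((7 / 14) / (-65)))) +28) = -33928919115 * sqrt(6) / 2947312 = -28198.08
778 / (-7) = -111.14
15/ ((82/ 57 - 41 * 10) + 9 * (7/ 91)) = -11115/ 302231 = -0.04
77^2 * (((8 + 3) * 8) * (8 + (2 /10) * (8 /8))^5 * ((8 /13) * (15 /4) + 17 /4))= 5153209440798958 /40625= 126848232388.90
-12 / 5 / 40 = -3 / 50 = -0.06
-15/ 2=-7.50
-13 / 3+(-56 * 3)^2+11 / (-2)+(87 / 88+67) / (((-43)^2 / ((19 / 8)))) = 28214.25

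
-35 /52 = -0.67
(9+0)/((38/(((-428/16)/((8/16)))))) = -963/76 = -12.67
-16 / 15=-1.07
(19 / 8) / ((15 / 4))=19 / 30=0.63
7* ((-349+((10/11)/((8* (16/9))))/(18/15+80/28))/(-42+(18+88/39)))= 9524221161/84772864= 112.35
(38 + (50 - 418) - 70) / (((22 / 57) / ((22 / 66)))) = -3800 / 11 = -345.45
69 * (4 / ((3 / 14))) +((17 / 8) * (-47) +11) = 9593 / 8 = 1199.12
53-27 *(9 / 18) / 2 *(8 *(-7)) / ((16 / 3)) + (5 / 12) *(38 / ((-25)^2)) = 371701 / 3000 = 123.90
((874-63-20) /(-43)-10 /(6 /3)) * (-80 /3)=80480 /129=623.88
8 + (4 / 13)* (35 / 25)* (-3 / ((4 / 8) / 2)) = 184 / 65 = 2.83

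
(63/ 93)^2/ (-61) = -441/ 58621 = -0.01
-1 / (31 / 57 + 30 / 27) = -171 / 283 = -0.60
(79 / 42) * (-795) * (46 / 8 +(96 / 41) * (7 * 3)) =-188561545 / 2296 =-82126.11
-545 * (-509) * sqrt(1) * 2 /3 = 554810 /3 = 184936.67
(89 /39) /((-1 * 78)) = -89 /3042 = -0.03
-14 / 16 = -7 / 8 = -0.88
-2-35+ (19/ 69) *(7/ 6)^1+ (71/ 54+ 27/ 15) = -104216/ 3105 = -33.56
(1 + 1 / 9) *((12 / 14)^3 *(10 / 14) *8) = 9600 / 2401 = 4.00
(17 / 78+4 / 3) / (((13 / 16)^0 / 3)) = 121 / 26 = 4.65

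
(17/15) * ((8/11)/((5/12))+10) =13.31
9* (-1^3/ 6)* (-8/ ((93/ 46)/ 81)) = 14904/ 31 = 480.77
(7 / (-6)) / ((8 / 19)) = -133 / 48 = -2.77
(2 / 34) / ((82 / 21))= 21 / 1394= 0.02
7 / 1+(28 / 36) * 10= 133 / 9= 14.78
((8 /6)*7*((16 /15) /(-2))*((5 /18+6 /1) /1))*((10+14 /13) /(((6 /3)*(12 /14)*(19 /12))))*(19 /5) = -484.61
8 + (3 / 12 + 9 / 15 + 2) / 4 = 697 / 80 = 8.71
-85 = -85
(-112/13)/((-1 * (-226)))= -56/1469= -0.04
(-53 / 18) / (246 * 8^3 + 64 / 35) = -1855 / 79350912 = -0.00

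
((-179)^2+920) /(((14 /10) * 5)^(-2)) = 1615089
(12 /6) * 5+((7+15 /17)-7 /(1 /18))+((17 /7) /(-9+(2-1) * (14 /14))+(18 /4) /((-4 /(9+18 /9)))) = -57499 /476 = -120.80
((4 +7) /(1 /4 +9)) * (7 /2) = 154 /37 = 4.16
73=73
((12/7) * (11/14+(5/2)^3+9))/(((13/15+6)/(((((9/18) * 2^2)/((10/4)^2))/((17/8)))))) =409824/428995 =0.96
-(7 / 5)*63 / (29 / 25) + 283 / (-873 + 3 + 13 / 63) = -121344426 / 1589113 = -76.36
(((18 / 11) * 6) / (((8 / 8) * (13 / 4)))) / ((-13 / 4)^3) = -27648 / 314171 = -0.09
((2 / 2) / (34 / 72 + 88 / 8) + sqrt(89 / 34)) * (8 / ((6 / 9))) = 432 / 413 + 6 * sqrt(3026) / 17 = 20.46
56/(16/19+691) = 1064/13145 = 0.08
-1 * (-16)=16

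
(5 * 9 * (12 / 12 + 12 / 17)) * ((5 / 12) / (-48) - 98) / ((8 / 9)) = -73671165 / 8704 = -8464.06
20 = 20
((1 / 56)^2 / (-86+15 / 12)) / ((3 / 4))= -1 / 199332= -0.00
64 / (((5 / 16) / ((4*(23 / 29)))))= 649.71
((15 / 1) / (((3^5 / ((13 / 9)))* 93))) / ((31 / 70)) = 4550 / 2101707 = 0.00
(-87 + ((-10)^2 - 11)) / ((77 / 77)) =2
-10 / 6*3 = -5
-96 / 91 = -1.05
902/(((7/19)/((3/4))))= 25707/14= 1836.21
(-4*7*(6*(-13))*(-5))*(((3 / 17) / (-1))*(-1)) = -32760 / 17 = -1927.06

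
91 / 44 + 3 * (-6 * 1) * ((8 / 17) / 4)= -37 / 748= -0.05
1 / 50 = 0.02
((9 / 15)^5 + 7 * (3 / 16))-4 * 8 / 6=-591461 / 150000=-3.94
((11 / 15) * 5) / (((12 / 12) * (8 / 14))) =77 / 12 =6.42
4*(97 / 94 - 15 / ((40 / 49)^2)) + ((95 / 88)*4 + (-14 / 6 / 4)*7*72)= -15534471 / 41360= -375.59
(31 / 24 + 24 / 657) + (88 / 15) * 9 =474163 / 8760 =54.13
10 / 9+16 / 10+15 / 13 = 2261 / 585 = 3.86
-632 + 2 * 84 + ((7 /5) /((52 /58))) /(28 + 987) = -301599 /650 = -464.00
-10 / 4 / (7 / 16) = -40 / 7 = -5.71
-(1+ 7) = -8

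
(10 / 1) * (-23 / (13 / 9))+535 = 4885 / 13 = 375.77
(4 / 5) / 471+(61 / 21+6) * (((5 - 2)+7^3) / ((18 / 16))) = 406328812 / 148365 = 2738.71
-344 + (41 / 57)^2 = -1115975 / 3249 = -343.48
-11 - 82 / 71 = -12.15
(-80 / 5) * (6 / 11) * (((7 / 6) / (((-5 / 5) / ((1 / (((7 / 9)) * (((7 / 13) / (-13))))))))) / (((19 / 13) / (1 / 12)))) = -26364 / 1463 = -18.02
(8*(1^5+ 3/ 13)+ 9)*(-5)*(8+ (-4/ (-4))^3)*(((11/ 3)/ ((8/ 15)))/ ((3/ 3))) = -606375/ 104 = -5830.53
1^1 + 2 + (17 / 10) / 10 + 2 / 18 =3.28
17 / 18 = 0.94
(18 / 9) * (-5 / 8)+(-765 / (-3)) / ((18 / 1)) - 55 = -505 / 12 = -42.08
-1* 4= -4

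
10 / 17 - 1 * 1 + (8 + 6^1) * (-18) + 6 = -246.41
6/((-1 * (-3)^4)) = -2/27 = -0.07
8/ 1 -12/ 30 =38/ 5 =7.60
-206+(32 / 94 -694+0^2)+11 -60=-44587 / 47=-948.66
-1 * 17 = -17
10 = 10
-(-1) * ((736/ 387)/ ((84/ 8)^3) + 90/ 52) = 161433403/ 93184182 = 1.73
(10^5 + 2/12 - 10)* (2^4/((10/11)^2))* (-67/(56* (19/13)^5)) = -1805865816331291/5199807900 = -347294.72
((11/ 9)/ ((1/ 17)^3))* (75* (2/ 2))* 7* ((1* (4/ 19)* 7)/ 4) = 66202675/ 57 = 1161450.44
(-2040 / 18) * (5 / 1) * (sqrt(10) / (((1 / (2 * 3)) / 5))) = -17000 * sqrt(10) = -53758.72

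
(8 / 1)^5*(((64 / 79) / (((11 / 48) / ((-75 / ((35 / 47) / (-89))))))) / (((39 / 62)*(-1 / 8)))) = -1044264926576640 / 79079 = -13205338036.35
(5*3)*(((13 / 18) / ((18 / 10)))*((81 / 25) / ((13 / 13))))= 39 / 2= 19.50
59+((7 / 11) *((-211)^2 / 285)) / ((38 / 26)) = 7565746 / 59565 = 127.02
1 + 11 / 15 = 26 / 15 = 1.73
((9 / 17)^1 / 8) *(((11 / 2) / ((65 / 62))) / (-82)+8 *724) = 277839171 / 724880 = 383.29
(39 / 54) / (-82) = -13 / 1476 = -0.01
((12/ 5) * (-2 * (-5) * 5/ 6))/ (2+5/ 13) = 8.39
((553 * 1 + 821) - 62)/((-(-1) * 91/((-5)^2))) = 32800/91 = 360.44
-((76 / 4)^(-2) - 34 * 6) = 73643 / 361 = 204.00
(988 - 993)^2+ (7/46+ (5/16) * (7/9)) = 84109/3312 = 25.40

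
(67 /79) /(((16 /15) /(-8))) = -6.36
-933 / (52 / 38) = -681.81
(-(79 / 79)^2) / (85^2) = -1 / 7225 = -0.00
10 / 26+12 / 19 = 251 / 247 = 1.02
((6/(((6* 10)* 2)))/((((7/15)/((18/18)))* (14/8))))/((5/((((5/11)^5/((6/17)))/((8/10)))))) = 53125/63131992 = 0.00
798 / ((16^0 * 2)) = 399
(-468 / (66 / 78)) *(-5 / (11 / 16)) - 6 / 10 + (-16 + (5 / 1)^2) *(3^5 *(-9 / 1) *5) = -57107838 / 605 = -94393.12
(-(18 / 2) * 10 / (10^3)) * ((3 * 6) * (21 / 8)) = -1701 / 400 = -4.25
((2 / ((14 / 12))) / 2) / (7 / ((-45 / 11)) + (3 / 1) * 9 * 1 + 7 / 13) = 3510 / 105763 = 0.03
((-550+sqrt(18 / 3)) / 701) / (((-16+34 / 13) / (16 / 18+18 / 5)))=144430 / 548883 - 1313*sqrt(6) / 2744415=0.26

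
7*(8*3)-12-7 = 149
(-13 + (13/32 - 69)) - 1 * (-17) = -2067/32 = -64.59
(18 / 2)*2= 18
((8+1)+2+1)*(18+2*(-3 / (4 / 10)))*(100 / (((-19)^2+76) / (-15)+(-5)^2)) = -27000 / 31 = -870.97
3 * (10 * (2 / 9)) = 20 / 3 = 6.67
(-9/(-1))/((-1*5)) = -9/5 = -1.80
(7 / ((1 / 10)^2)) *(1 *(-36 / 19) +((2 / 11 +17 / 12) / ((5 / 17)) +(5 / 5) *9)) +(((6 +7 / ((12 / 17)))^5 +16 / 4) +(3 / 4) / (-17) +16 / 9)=910920255496415 / 884100096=1030336.11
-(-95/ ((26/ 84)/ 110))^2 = -192633210000/ 169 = -1139841479.29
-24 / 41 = -0.59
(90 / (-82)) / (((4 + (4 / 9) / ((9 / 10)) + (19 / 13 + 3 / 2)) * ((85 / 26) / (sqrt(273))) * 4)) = -0.19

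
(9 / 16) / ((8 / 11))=99 / 128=0.77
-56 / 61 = -0.92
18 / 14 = 9 / 7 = 1.29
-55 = -55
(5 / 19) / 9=5 / 171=0.03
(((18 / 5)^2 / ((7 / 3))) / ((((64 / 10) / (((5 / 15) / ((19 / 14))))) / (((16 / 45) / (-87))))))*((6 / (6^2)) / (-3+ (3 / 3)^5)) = 1 / 13775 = 0.00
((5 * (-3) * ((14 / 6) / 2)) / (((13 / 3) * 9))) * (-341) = 11935 / 78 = 153.01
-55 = -55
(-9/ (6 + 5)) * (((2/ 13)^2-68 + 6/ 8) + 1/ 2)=405963/ 7436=54.59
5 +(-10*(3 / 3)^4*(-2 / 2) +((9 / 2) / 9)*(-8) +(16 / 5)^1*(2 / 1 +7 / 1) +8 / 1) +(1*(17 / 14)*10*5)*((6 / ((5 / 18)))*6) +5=277248 / 35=7921.37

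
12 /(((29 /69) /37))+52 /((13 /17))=32608 /29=1124.41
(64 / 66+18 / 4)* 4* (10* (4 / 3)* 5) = 1458.59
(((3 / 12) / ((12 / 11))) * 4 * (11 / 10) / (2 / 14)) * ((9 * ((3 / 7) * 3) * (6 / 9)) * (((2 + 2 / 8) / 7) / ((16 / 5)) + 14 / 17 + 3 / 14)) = 9440541 / 152320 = 61.98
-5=-5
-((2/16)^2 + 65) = -4161/64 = -65.02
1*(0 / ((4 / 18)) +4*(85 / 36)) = 85 / 9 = 9.44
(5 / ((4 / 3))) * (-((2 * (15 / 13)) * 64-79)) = -13395 / 52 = -257.60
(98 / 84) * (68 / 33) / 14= 17 / 99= 0.17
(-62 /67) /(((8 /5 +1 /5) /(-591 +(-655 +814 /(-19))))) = 7591280 /11457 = 662.59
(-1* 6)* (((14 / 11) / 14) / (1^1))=-6 / 11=-0.55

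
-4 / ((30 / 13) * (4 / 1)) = -13 / 30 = -0.43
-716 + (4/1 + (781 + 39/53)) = 3696/53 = 69.74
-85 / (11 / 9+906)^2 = -0.00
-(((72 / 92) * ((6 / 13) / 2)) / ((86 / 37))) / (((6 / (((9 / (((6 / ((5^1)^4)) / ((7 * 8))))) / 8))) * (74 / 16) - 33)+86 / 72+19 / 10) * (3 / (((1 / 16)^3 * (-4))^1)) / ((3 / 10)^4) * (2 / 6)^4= -6630400000000 / 544945629267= -12.17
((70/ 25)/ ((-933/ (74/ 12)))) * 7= -1813/ 13995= -0.13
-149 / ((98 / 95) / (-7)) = 14155 / 14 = 1011.07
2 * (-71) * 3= -426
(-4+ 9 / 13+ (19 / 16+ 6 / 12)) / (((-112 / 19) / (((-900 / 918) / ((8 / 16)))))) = -160075 / 297024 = -0.54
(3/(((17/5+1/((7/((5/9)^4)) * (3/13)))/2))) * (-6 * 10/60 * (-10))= 20667150/1191451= 17.35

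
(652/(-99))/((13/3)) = -1.52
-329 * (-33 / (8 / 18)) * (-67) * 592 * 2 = -1937844216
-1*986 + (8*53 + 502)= -60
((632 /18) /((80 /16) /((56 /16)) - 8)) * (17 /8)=-11.35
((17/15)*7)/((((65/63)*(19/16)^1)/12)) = 77.70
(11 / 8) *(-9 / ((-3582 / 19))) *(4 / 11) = 0.02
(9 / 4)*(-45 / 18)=-45 / 8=-5.62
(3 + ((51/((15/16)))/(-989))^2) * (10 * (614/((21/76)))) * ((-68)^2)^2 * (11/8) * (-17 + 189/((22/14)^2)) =18850588237985068525568/161389965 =116801489101166.04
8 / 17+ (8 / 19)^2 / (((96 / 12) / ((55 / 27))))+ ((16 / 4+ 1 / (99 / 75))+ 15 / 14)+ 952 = 24454701685 / 25517646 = 958.34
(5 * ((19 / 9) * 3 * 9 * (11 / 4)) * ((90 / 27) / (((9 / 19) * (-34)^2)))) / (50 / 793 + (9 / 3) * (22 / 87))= 2283027175 / 393187968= 5.81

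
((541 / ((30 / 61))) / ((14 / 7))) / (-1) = -33001 / 60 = -550.02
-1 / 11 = -0.09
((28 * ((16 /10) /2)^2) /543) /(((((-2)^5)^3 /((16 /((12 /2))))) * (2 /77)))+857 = 4467369061 /5212800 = 857.00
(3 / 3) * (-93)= -93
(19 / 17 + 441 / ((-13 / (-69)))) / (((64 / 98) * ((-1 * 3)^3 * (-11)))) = 6339865 / 525096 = 12.07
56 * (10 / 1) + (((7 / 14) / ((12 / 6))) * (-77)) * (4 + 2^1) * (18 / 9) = 329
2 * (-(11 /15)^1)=-22 /15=-1.47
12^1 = 12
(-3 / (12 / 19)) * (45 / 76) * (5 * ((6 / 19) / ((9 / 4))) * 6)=-225 / 19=-11.84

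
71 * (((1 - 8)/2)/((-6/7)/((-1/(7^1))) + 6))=-497/24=-20.71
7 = 7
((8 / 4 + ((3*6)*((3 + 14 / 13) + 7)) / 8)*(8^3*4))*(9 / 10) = 645120 / 13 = 49624.62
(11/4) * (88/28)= 121/14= 8.64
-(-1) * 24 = 24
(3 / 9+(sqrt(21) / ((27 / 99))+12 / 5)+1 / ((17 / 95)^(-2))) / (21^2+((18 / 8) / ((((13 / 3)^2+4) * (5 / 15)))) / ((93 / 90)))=190324624 / 30371408325+27962 * sqrt(21) / 3365253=0.04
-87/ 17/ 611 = -87/ 10387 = -0.01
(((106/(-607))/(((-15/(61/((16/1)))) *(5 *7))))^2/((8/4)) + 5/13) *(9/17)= 64994539479757/319194737680000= 0.20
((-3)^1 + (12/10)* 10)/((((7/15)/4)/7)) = 540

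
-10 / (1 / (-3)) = 30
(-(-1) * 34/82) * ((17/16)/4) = 289/2624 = 0.11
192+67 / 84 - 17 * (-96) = 153283 / 84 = 1824.80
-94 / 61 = -1.54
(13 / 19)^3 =2197 / 6859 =0.32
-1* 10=-10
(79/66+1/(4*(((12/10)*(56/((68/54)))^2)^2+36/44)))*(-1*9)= -6812684538092251/632401072910156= -10.77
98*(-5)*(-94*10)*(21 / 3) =3224200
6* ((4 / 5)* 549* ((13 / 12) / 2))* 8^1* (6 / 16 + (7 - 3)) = 49959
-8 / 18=-4 / 9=-0.44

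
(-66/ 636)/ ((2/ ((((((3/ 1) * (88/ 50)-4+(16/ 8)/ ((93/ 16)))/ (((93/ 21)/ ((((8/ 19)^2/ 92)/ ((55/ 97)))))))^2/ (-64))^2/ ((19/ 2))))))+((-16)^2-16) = 240.00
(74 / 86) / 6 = 0.14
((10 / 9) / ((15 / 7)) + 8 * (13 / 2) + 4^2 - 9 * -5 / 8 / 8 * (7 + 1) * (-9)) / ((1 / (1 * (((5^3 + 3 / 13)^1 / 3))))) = 1573055 / 2106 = 746.94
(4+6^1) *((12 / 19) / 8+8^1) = 1535 / 19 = 80.79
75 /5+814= 829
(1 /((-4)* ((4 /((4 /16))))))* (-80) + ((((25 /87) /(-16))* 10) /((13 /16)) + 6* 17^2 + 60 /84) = 54967517 /31668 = 1735.74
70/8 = 35/4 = 8.75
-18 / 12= -1.50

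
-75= -75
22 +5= 27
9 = 9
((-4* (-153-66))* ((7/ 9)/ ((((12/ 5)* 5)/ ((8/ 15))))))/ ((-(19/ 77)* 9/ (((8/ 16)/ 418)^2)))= -3577/ 183341070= -0.00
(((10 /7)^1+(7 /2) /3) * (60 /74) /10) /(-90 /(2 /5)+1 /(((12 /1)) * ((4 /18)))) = -0.00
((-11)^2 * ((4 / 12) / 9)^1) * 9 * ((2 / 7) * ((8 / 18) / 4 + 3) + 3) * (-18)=-8470 / 3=-2823.33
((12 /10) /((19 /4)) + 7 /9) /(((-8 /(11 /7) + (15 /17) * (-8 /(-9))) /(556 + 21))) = -95059019 /688560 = -138.05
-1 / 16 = -0.06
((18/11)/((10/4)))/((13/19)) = 684/715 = 0.96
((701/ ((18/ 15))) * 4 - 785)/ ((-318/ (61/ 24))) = -283955/ 22896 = -12.40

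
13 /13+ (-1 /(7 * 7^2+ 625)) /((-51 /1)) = 49369 /49368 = 1.00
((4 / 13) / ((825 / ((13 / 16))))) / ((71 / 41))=41 / 234300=0.00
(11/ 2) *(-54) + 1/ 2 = -593/ 2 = -296.50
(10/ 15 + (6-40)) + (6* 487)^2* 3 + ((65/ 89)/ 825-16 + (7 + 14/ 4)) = 752289440731/ 29370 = 25614213.17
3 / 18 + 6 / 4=5 / 3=1.67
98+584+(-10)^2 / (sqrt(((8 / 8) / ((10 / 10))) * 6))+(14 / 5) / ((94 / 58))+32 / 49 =50 * sqrt(6) / 3+7880644 / 11515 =725.21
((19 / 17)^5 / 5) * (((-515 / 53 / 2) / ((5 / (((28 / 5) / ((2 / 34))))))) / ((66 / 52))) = -92833903708 / 3651955725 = -25.42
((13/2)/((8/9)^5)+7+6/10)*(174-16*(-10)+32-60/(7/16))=724167279/163840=4419.97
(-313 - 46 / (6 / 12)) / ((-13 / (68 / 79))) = 27540 / 1027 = 26.82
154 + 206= 360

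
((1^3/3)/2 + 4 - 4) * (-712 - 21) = -733/6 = -122.17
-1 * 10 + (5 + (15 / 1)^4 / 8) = 50585 / 8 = 6323.12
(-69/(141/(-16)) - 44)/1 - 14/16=-13929/376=-37.05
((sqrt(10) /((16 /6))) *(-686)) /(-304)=1029 *sqrt(10) /1216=2.68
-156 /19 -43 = -51.21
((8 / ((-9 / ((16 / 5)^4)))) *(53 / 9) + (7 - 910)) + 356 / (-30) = -74102389 / 50625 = -1463.75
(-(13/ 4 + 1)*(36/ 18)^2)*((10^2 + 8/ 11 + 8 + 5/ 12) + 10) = -2025.45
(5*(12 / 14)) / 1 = 30 / 7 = 4.29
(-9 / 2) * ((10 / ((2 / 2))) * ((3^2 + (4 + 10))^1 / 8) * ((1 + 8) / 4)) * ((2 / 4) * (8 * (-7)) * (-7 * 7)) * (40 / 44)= -15975225 / 44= -363073.30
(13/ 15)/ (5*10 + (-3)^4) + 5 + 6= 21628/ 1965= 11.01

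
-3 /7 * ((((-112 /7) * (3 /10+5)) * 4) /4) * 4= 5088 /35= 145.37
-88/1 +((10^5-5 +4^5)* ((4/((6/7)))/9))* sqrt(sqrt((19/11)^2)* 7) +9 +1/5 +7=-359/5 +471422* sqrt(1463)/99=182064.63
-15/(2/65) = -487.50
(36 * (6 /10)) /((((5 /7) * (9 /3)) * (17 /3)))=756 /425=1.78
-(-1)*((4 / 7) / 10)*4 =8 / 35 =0.23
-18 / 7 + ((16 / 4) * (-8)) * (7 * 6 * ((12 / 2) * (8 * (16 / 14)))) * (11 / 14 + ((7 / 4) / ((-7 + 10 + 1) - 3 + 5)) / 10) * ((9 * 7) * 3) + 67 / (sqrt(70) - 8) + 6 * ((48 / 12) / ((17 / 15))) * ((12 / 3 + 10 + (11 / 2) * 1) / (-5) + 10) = -20268349526 / 1785 + 67 * sqrt(70) / 6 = -11354724.23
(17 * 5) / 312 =85 / 312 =0.27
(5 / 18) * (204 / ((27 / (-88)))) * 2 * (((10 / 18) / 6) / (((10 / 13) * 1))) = -44.46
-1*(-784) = 784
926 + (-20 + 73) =979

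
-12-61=-73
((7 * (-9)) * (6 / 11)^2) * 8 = -18144 / 121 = -149.95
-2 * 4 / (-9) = 0.89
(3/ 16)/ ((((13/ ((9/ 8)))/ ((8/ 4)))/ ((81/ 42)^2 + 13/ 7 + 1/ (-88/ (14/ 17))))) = 26487/ 146608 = 0.18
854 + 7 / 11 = 9401 / 11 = 854.64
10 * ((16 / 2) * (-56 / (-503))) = 4480 / 503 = 8.91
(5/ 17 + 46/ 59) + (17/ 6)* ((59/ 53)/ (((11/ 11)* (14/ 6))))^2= 474542307/ 276107846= 1.72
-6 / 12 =-1 / 2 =-0.50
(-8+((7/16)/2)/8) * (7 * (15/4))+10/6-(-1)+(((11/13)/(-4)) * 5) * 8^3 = -29878279/39936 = -748.15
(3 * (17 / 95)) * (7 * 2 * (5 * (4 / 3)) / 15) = 952 / 285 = 3.34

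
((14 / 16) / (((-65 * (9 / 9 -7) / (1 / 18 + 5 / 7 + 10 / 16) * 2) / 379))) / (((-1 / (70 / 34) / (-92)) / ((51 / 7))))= 6128051 / 7488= 818.38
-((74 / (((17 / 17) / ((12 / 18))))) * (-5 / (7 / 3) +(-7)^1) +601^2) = -7575749 / 21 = -360749.95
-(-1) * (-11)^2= 121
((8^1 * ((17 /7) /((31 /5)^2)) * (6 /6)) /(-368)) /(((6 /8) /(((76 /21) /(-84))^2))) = -306850 /90270884403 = -0.00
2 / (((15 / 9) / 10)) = 12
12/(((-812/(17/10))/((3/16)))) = -153/32480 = -0.00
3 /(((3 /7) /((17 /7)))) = 17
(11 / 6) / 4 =11 / 24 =0.46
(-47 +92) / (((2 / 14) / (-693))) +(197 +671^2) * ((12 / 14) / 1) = 1174563 / 7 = 167794.71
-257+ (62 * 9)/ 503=-128713/ 503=-255.89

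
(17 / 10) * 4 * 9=306 / 5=61.20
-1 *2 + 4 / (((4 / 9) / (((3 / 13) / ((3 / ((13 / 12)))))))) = -5 / 4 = -1.25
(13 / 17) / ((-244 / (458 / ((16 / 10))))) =-14885 / 16592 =-0.90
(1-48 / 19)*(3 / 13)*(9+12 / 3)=-87 / 19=-4.58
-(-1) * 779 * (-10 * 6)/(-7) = 6677.14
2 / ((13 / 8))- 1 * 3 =-23 / 13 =-1.77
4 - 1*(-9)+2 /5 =67 /5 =13.40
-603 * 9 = -5427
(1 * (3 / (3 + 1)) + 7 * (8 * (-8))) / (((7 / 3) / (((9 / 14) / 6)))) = -16101 / 784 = -20.54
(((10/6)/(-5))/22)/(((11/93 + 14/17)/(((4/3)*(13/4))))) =-0.07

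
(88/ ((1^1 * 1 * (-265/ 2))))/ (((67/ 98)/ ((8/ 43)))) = -137984/ 763465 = -0.18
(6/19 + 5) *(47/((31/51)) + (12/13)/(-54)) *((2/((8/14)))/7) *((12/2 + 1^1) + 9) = 226552696/68913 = 3287.52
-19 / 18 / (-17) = 0.06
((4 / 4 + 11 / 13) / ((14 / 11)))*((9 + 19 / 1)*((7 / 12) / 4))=77 / 13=5.92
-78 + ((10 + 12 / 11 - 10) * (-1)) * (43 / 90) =-78.52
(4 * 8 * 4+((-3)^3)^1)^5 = 10510100501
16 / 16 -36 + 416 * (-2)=-867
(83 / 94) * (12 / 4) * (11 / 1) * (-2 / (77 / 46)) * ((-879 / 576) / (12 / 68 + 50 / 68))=9508729 / 163184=58.27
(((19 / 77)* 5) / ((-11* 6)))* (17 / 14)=-1615 / 71148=-0.02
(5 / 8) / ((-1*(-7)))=5 / 56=0.09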